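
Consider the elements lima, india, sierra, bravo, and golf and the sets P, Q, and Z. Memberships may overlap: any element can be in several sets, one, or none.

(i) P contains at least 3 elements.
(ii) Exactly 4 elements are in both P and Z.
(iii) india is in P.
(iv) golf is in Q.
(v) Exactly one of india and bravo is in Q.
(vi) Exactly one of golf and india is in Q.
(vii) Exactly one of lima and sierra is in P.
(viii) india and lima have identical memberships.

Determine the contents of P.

From (iii): india ∈ P.
From (iv): golf ∈ Q.
(vi) (exactly one): india ∉ Q.
(viii): lima matches india: lima ∈ P.
(viii): lima matches india: lima ∉ Q.
(v) (exactly one): bravo ∈ Q.
(vii) (exactly one): sierra ∉ P.
Suppose bravo ∉ P: no assignment then satisfies all the clues, so bravo ∈ P.

P = {bravo, golf, india, lima}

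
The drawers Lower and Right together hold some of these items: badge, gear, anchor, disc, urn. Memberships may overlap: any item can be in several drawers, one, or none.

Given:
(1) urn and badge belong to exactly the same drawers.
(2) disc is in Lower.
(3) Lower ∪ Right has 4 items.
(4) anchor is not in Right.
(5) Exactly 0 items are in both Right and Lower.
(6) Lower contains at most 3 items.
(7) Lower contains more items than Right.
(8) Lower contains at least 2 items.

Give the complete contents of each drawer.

Lower = {badge, disc, urn}; Right = {gear}

From (2): disc ∈ Lower.
From (4): anchor ∉ Right.
Suppose badge ∉ Lower: no assignment then satisfies all the clues, so badge ∈ Lower.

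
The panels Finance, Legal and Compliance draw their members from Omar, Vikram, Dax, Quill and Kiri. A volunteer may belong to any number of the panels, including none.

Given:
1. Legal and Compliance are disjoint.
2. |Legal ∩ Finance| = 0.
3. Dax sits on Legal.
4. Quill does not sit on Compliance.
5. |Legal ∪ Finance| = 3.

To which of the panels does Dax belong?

From (3): Dax ∈ Legal.
From (4): Quill ∉ Compliance.
(1) (disjoint): Dax ∉ Compliance.
Suppose Dax ∈ Finance: no assignment then satisfies all the clues, so Dax ∉ Finance.

Dax: Legal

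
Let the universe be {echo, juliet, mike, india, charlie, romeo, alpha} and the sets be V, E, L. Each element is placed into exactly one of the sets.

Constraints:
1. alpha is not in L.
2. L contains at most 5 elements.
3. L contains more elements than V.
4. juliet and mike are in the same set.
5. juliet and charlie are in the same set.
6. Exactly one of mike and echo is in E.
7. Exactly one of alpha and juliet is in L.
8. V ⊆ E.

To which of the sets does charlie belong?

From (1): alpha ∉ L.
(7) (exactly one): juliet ∈ L.
(4): mike matches juliet: mike ∉ V.
(4): mike matches juliet: mike ∉ E.
(4): mike matches juliet: mike ∈ L.
(5): charlie matches juliet: charlie ∉ V.
(5): charlie matches juliet: charlie ∉ E.
(5): charlie matches juliet: charlie ∈ L.
(6) (exactly one): echo ∈ E.

charlie: L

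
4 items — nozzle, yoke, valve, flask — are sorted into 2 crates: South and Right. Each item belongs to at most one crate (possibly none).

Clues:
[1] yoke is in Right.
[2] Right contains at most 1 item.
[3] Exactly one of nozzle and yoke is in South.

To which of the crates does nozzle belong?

nozzle: South

From (1): yoke ∈ Right.
(2): Right already has 1, so the rest are out.
(3) (exactly one): nozzle ∈ South.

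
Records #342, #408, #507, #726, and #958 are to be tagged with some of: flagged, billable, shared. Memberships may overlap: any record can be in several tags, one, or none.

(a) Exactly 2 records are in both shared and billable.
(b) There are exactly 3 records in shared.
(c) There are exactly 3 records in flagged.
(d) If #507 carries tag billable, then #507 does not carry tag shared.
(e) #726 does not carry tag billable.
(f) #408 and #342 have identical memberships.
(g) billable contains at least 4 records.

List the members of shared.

From (e): #726 ∉ billable.
(g): only 4 candidates remain for billable, so all are in.
(d): #507 ∉ shared.
Suppose #342 ∉ shared: no assignment then satisfies all the clues, so #342 ∈ shared.

shared = {#342, #408, #726}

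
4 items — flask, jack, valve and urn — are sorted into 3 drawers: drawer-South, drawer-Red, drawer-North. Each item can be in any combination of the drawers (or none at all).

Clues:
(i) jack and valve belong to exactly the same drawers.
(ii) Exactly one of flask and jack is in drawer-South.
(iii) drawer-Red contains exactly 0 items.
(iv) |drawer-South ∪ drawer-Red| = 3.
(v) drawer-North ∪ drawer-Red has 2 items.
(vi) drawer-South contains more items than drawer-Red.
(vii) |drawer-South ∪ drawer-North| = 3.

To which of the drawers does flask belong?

flask: none

(iii): drawer-Red already has 0, so the rest are out.
Suppose flask ∈ drawer-South: no assignment then satisfies all the clues, so flask ∉ drawer-South.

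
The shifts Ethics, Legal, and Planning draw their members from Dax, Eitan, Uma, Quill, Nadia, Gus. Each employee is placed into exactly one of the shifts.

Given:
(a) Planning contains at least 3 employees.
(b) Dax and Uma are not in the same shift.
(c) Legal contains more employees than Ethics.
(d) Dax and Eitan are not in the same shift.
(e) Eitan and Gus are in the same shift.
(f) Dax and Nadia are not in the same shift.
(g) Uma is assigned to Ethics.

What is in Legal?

Legal = {Dax, Quill}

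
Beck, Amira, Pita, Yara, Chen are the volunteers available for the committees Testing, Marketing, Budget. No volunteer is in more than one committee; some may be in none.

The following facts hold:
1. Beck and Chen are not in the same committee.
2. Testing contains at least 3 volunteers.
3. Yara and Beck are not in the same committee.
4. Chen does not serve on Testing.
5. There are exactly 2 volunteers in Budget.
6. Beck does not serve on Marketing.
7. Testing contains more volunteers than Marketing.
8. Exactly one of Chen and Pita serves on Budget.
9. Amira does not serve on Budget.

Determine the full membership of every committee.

From (4): Chen ∉ Testing.
From (6): Beck ∉ Marketing.
From (9): Amira ∉ Budget.
Suppose Beck ∉ Testing: no assignment then satisfies all the clues, so Beck ∈ Testing.

Testing = {Amira, Beck, Pita}; Marketing = {}; Budget = {Chen, Yara}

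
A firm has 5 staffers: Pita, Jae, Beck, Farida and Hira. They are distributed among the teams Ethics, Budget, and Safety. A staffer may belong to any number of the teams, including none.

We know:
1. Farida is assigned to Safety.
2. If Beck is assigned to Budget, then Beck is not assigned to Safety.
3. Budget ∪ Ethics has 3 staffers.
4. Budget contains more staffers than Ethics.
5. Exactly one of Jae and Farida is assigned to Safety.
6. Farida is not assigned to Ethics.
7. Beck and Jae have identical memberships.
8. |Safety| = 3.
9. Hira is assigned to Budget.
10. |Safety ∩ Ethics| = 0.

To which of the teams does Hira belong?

From (1): Farida ∈ Safety.
From (6): Farida ∉ Ethics.
From (9): Hira ∈ Budget.
(5) (exactly one): Jae ∉ Safety.
(7): Beck matches Jae: Beck ∉ Safety.
(8): only 3 candidates remain for Safety, so all are in.
Suppose Hira ∈ Ethics: no assignment then satisfies all the clues, so Hira ∉ Ethics.

Hira: Budget, Safety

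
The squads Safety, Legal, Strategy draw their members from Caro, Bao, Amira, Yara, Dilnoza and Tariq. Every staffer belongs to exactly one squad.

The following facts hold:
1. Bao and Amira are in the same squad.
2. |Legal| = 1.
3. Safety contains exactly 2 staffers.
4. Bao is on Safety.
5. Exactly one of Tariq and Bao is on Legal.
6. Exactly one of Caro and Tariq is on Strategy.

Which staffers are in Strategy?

Strategy = {Caro, Dilnoza, Yara}

From (4): Bao ∈ Safety.
(1): Amira matches Bao: Amira ∈ Safety.
(3): Safety already has 2, so the rest are out.
(5) (exactly one): Tariq ∈ Legal.
(6) (exactly one): Caro ∈ Strategy.
(2): Legal already has 1, so the rest are out.
Only one squad left: Yara ∈ Strategy.
Only one squad left: Dilnoza ∈ Strategy.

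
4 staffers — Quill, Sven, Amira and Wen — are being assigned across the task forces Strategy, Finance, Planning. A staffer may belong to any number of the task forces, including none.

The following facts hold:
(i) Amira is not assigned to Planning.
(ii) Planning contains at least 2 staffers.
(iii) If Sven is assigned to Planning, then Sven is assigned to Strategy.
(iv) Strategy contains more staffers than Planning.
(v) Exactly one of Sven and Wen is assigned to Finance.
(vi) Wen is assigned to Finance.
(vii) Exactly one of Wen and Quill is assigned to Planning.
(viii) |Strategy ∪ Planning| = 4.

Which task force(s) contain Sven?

Sven: Planning, Strategy

From (i): Amira ∉ Planning.
From (vi): Wen ∈ Finance.
(v) (exactly one): Sven ∉ Finance.
Suppose Sven ∉ Strategy: no assignment then satisfies all the clues, so Sven ∈ Strategy.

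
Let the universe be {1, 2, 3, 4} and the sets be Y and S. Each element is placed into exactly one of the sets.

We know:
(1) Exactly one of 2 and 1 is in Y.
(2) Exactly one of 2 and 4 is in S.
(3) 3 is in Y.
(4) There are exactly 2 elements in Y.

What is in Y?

Y = {2, 3}

From (3): 3 ∈ Y.
Suppose 1 ∈ Y: no assignment then satisfies all the clues, so 1 ∉ Y.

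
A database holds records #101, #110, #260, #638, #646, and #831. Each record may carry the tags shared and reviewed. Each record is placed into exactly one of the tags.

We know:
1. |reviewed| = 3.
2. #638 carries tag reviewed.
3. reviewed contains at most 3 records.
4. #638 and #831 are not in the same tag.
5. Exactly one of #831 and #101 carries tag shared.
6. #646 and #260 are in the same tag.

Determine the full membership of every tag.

From (2): #638 ∈ reviewed.
(4): #831 ∉ reviewed.
Only one tag left: #831 ∈ shared.
(5) (exactly one): #101 ∉ shared.
Only one tag left: #101 ∈ reviewed.
Suppose #110 ∈ shared: no assignment then satisfies all the clues, so #110 ∉ shared.

shared = {#260, #646, #831}; reviewed = {#101, #110, #638}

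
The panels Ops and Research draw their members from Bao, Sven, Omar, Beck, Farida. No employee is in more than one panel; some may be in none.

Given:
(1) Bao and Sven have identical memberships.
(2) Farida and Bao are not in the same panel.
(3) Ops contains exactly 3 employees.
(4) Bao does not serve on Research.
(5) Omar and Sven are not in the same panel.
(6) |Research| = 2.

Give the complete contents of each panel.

Ops = {Bao, Beck, Sven}; Research = {Farida, Omar}

From (4): Bao ∉ Research.
(1): Sven matches Bao: Sven ∉ Research.
Suppose Bao ∉ Ops: no assignment then satisfies all the clues, so Bao ∈ Ops.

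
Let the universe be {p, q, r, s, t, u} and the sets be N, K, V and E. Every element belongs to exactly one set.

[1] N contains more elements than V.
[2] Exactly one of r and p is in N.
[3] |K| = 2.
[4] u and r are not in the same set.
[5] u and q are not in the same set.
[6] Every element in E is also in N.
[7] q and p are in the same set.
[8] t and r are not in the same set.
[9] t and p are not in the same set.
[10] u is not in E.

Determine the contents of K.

K = {t, u}

From (10): u ∉ E.
Suppose p ∈ K: no assignment then satisfies all the clues, so p ∉ K.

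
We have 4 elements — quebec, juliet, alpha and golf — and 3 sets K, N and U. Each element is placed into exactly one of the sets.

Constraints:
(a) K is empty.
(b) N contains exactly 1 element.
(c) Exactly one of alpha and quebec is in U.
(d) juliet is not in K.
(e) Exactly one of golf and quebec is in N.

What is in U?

U = {alpha, golf, juliet}

From (d): juliet ∉ K.
(a): K already has 0, so the rest are out.
Suppose quebec ∈ U: no assignment then satisfies all the clues, so quebec ∉ U.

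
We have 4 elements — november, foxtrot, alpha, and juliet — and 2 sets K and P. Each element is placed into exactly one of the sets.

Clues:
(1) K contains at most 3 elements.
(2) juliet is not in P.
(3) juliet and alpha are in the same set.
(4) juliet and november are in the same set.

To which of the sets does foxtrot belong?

From (2): juliet ∉ P.
(3): alpha matches juliet: alpha ∉ P.
(4): november matches juliet: november ∉ P.
Only one set left: november ∈ K.
Only one set left: alpha ∈ K.
Only one set left: juliet ∈ K.
(1): K already has 3, so the rest are out.
Only one set left: foxtrot ∈ P.

foxtrot: P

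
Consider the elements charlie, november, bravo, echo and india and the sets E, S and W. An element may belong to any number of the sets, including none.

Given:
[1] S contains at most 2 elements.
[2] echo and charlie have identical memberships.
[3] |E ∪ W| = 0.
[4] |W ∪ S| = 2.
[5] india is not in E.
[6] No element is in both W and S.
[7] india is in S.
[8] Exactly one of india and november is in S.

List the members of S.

S = {bravo, india}

From (5): india ∉ E.
From (7): india ∈ S.
(6) (disjoint): india ∉ W.
(8) (exactly one): november ∉ S.
Suppose charlie ∈ S: no assignment then satisfies all the clues, so charlie ∉ S.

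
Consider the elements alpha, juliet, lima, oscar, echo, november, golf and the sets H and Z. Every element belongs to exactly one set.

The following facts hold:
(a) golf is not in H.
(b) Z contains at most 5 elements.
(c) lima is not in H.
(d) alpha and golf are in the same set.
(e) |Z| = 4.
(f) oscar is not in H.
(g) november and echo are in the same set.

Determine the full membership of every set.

From (a): golf ∉ H.
From (c): lima ∉ H.
From (f): oscar ∉ H.
(d): alpha matches golf: alpha ∉ H.
Only one set left: alpha ∈ Z.
Only one set left: lima ∈ Z.
Only one set left: oscar ∈ Z.
Only one set left: golf ∈ Z.
(e): Z already has 4, so the rest are out.
Only one set left: juliet ∈ H.
Only one set left: echo ∈ H.
Only one set left: november ∈ H.

H = {echo, juliet, november}; Z = {alpha, golf, lima, oscar}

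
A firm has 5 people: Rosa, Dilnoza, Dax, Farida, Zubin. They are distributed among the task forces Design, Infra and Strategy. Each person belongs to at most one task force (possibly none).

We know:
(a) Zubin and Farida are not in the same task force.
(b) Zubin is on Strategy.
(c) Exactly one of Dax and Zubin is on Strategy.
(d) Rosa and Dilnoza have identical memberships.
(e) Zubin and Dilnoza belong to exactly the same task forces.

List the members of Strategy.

Strategy = {Dilnoza, Rosa, Zubin}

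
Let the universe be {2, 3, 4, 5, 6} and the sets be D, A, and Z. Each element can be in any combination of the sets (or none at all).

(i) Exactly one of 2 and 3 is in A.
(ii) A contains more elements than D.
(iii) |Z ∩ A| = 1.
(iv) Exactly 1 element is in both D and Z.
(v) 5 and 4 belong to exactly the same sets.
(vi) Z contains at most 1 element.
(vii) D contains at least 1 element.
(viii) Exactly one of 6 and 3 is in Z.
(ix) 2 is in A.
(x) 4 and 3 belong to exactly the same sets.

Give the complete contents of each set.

D = {6}; A = {2, 6}; Z = {6}

From (ix): 2 ∈ A.
(i) (exactly one): 3 ∉ A.
(x): 4 matches 3: 4 ∉ A.
(v): 5 matches 4: 5 ∉ A.
Suppose 2 ∈ D: no assignment then satisfies all the clues, so 2 ∉ D.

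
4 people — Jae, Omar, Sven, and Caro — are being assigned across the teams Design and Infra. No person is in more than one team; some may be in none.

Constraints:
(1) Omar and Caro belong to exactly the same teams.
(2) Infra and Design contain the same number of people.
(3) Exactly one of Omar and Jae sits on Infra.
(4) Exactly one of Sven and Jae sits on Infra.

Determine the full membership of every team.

Design = {Sven}; Infra = {Jae}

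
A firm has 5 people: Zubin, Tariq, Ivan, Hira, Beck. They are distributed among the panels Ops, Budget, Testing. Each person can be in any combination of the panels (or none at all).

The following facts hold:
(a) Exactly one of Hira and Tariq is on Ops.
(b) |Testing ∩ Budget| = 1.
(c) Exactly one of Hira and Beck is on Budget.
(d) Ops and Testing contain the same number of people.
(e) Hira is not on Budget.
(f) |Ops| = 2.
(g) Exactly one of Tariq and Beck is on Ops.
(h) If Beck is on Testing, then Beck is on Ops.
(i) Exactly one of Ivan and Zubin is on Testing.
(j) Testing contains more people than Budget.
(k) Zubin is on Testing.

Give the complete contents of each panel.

Ops = {Beck, Hira}; Budget = {Beck}; Testing = {Beck, Zubin}

From (e): Hira ∉ Budget.
From (k): Zubin ∈ Testing.
(c) (exactly one): Beck ∈ Budget.
(i) (exactly one): Ivan ∉ Testing.
Suppose Zubin ∈ Ops: no assignment then satisfies all the clues, so Zubin ∉ Ops.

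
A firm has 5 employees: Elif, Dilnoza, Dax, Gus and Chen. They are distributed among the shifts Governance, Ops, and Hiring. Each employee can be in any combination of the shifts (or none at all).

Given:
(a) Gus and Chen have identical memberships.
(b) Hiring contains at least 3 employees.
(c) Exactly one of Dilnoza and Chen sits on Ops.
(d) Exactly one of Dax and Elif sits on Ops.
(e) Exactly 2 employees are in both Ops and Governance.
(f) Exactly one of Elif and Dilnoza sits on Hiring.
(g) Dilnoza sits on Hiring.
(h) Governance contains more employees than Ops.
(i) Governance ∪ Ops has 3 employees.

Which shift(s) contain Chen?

Chen: Hiring

From (g): Dilnoza ∈ Hiring.
(f) (exactly one): Elif ∉ Hiring.
Suppose Chen ∈ Governance: no assignment then satisfies all the clues, so Chen ∉ Governance.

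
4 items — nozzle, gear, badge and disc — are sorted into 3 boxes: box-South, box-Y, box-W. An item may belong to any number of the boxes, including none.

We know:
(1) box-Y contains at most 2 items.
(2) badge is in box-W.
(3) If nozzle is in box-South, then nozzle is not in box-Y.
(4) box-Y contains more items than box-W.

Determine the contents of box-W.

box-W = {badge}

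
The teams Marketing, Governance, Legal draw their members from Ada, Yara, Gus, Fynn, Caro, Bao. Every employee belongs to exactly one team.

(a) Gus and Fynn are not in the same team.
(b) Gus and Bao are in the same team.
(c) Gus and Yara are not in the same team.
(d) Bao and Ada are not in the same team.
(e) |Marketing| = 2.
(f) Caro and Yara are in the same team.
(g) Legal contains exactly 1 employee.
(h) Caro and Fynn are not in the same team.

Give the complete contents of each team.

Marketing = {Bao, Gus}; Governance = {Ada, Caro, Yara}; Legal = {Fynn}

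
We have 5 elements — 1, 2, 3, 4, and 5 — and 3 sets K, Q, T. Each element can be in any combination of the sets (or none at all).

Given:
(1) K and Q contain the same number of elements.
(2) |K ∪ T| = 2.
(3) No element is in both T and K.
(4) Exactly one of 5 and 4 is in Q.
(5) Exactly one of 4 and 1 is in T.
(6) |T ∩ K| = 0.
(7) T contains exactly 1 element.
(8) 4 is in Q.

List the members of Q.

Q = {4}

From (8): 4 ∈ Q.
(4) (exactly one): 5 ∉ Q.
Suppose 1 ∈ Q: no assignment then satisfies all the clues, so 1 ∉ Q.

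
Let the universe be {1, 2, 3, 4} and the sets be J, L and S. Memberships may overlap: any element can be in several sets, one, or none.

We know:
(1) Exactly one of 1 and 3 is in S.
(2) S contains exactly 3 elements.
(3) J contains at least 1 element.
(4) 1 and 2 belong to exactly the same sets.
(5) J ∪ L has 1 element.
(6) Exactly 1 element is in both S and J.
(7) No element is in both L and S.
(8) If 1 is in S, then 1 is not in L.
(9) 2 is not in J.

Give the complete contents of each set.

J = {4}; L = {}; S = {1, 2, 4}

From (9): 2 ∉ J.
(4): 1 matches 2: 1 ∉ J.
Suppose 1 ∈ L: no assignment then satisfies all the clues, so 1 ∉ L.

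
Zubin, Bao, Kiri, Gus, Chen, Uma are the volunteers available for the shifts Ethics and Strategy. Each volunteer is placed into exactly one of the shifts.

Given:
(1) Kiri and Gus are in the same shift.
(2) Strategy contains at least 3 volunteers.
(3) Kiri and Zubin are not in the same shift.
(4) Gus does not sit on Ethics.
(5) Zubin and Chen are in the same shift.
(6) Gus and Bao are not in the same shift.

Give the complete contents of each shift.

Ethics = {Bao, Chen, Zubin}; Strategy = {Gus, Kiri, Uma}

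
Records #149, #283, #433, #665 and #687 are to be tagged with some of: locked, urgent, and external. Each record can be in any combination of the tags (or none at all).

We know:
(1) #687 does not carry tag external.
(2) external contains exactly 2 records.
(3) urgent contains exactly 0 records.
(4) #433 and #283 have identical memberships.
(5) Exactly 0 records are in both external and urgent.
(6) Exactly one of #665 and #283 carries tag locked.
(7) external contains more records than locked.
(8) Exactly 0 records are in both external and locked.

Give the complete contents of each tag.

locked = {#665}; urgent = {}; external = {#283, #433}

From (1): #687 ∉ external.
(3): urgent already has 0, so the rest are out.
Suppose #149 ∈ locked: no assignment then satisfies all the clues, so #149 ∉ locked.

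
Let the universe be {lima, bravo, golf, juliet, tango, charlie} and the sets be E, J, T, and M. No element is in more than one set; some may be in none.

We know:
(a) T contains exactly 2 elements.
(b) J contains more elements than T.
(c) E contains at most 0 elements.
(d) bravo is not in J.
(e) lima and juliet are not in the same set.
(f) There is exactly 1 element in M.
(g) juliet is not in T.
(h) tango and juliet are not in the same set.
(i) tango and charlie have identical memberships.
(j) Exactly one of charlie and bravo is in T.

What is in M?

M = {juliet}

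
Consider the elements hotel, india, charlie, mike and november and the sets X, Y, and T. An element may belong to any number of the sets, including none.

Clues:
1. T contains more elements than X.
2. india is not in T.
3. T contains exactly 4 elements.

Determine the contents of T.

T = {charlie, hotel, mike, november}

From (2): india ∉ T.
(3): only 4 candidates remain for T, so all are in.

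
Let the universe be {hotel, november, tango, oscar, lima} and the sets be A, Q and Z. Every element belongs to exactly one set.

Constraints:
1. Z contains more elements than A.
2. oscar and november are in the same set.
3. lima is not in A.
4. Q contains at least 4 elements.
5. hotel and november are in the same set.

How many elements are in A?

0

From (3): lima ∉ A.
Suppose hotel ∈ A: no assignment then satisfies all the clues, so hotel ∉ A.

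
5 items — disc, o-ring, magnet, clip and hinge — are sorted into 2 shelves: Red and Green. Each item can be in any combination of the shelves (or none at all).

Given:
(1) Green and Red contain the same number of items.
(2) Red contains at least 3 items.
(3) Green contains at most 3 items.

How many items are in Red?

3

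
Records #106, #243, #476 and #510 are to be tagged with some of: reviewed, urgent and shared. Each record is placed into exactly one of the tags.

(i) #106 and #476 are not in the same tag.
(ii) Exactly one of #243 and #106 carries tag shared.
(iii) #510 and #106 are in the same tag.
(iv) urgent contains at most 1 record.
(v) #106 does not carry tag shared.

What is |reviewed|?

2

From (v): #106 ∉ shared.
(ii) (exactly one): #243 ∈ shared.
(iii): #510 matches #106: #510 ∉ shared.
Suppose #106 ∉ reviewed: no assignment then satisfies all the clues, so #106 ∈ reviewed.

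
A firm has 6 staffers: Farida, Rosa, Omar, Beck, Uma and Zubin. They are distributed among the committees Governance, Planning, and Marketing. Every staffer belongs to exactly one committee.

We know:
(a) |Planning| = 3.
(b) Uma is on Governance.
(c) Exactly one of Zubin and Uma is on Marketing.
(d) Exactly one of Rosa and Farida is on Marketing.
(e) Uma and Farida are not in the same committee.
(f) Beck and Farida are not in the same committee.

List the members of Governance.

Governance = {Uma}

From (b): Uma ∈ Governance.
(c) (exactly one): Zubin ∈ Marketing.
(e): Farida ∉ Governance.
Suppose Rosa ∈ Governance: no assignment then satisfies all the clues, so Rosa ∉ Governance.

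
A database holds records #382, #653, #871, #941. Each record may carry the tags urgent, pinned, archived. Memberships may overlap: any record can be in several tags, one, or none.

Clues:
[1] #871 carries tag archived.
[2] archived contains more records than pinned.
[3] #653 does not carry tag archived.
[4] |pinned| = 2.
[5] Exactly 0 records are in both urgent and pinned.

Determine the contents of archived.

archived = {#382, #871, #941}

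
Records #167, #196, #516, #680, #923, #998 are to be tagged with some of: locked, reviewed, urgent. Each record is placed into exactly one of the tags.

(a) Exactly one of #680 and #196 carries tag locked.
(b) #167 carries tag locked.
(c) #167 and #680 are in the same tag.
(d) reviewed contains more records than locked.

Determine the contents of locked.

locked = {#167, #680}

From (b): #167 ∈ locked.
(c): #680 matches #167: #680 ∈ locked.
(a) (exactly one): #196 ∉ locked.
Suppose #516 ∈ locked: no assignment then satisfies all the clues, so #516 ∉ locked.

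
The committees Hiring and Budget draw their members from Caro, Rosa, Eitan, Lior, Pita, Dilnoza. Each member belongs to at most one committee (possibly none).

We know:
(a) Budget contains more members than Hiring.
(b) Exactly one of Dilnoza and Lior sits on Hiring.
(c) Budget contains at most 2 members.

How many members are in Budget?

2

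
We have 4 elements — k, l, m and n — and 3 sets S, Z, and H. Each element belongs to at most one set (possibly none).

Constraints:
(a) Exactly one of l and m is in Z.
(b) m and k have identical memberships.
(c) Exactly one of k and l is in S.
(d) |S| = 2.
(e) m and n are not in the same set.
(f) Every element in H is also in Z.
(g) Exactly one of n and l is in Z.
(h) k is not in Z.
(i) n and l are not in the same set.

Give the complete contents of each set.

S = {k, m}; Z = {l}; H = {}

From (h): k ∉ Z.
(b): m matches k: m ∉ Z.
(f) contrapositive: k ∉ H.
(f) contrapositive: m ∉ H.
(a) (exactly one): l ∈ Z.
(c) (exactly one): k ∈ S.
(g) (exactly one): n ∉ Z.
(b): m matches k: m ∈ S.
(d): S already has 2, so the rest are out.
(f) contrapositive: n ∉ H.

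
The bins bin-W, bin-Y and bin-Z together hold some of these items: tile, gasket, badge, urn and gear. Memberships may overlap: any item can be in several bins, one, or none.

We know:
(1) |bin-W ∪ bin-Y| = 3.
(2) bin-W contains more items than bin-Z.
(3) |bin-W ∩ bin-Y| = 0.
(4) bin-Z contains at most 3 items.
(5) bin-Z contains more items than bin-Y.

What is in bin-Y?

bin-Y = {}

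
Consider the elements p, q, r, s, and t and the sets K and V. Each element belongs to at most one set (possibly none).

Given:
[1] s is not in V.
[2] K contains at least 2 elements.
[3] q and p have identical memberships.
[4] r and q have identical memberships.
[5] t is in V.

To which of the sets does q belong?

q: K

From (1): s ∉ V.
From (5): t ∈ V.
Suppose q ∉ K: no assignment then satisfies all the clues, so q ∈ K.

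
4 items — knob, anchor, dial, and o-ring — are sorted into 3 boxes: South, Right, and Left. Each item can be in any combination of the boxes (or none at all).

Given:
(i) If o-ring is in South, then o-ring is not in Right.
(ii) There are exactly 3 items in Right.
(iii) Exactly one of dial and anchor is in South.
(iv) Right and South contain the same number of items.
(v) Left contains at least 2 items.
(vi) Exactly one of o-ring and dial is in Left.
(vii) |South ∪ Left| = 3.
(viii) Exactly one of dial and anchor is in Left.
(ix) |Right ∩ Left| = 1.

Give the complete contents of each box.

South = {anchor, knob, o-ring}; Right = {anchor, dial, knob}; Left = {anchor, o-ring}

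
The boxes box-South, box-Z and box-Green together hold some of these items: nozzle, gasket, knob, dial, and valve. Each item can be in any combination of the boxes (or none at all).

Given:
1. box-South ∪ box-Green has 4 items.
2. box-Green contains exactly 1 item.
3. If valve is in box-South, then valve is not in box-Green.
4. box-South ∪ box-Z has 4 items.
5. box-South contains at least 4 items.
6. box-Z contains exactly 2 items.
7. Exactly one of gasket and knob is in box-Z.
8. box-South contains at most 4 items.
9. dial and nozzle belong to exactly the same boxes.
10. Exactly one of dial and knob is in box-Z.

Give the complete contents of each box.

box-South = {dial, knob, nozzle, valve}; box-Z = {knob, valve}; box-Green = {knob}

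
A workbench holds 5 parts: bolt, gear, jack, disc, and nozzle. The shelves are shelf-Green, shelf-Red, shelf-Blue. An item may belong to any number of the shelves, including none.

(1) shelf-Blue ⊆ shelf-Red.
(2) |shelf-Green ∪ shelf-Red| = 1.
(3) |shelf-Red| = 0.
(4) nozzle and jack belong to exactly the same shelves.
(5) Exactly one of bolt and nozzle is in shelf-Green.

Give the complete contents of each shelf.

shelf-Green = {bolt}; shelf-Red = {}; shelf-Blue = {}

(3): shelf-Red already has 0, so the rest are out.
(1) contrapositive: bolt ∉ shelf-Blue.
(1) contrapositive: gear ∉ shelf-Blue.
(1) contrapositive: jack ∉ shelf-Blue.
(1) contrapositive: disc ∉ shelf-Blue.
(1) contrapositive: nozzle ∉ shelf-Blue.
Suppose bolt ∉ shelf-Green: no assignment then satisfies all the clues, so bolt ∈ shelf-Green.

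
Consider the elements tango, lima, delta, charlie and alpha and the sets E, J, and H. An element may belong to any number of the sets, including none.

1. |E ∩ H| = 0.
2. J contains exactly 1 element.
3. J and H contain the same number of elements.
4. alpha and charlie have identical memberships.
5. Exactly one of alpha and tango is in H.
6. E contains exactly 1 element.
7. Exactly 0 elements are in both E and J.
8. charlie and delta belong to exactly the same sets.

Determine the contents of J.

J = {tango}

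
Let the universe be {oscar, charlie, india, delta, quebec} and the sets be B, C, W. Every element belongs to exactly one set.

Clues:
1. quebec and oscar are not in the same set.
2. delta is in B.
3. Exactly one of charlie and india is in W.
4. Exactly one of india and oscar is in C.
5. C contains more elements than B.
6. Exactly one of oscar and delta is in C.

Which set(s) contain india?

india: W

From (2): delta ∈ B.
(6) (exactly one): oscar ∈ C.
(1): quebec ∉ C.
(4) (exactly one): india ∉ C.
Suppose india ∈ B: no assignment then satisfies all the clues, so india ∉ B.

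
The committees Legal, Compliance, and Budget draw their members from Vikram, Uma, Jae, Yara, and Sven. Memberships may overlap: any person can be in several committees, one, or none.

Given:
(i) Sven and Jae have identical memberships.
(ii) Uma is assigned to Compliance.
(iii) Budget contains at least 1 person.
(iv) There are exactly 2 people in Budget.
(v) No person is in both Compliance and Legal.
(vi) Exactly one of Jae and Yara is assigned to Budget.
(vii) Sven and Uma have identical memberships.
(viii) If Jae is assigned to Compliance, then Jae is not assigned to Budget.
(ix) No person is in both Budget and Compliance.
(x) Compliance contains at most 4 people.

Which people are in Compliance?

Compliance = {Jae, Sven, Uma}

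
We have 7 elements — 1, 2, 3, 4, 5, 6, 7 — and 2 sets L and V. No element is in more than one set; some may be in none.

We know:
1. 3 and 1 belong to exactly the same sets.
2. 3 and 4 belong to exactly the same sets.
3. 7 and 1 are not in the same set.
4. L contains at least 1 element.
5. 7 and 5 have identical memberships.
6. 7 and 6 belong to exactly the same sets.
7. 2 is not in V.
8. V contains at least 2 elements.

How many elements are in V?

3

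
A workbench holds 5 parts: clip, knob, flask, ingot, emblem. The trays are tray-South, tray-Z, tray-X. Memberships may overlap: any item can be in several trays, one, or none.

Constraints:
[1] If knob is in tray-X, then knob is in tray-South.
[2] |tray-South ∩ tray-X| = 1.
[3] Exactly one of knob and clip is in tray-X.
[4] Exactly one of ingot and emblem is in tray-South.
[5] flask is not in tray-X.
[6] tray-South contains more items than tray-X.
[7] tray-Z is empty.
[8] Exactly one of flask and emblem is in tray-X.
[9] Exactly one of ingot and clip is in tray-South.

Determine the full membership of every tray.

From (5): flask ∉ tray-X.
(7): tray-Z already has 0, so the rest are out.
(8) (exactly one): emblem ∈ tray-X.
Suppose clip ∈ tray-South: no assignment then satisfies all the clues, so clip ∉ tray-South.

tray-South = {flask, ingot, knob}; tray-Z = {}; tray-X = {emblem, knob}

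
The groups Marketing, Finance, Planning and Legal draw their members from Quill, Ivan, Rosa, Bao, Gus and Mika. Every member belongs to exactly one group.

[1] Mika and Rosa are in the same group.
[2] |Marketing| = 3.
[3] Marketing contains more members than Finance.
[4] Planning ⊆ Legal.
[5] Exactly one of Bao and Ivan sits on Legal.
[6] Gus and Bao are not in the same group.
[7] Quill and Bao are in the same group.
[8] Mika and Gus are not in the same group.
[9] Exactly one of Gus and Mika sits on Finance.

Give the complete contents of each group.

Marketing = {Ivan, Mika, Rosa}; Finance = {Gus}; Planning = {}; Legal = {Bao, Quill}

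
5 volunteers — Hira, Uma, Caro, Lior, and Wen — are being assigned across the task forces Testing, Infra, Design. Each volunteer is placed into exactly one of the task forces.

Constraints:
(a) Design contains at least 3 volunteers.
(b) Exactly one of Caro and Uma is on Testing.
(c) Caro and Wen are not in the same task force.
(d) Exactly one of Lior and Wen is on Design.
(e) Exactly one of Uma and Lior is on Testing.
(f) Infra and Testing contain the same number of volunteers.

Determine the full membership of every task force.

Testing = {Uma}; Infra = {Wen}; Design = {Caro, Hira, Lior}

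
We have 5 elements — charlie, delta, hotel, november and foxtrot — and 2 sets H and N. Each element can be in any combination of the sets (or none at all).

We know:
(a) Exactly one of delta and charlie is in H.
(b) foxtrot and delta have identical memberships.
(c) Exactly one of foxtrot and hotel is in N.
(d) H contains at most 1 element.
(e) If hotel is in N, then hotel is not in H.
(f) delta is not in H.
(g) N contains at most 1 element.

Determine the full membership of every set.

H = {charlie}; N = {hotel}

From (f): delta ∉ H.
(a) (exactly one): charlie ∈ H.
(b): foxtrot matches delta: foxtrot ∉ H.
(d): H already has 1, so the rest are out.
Suppose charlie ∈ N: no assignment then satisfies all the clues, so charlie ∉ N.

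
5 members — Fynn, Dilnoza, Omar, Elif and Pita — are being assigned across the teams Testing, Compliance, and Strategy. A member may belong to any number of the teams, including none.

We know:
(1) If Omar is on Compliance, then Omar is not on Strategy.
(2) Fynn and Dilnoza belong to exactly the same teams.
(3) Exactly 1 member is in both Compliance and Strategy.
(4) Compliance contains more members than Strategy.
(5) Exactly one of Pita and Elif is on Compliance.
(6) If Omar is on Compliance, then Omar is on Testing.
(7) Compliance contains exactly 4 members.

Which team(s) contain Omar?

Omar: Compliance, Testing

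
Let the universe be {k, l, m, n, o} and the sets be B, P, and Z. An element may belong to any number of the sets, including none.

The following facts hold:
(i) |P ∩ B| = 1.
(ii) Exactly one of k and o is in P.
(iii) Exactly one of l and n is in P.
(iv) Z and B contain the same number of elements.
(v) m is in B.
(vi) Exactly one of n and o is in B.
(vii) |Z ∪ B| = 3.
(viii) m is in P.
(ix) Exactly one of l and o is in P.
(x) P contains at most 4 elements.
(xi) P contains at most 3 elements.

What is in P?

P = {k, l, m}

From (v): m ∈ B.
From (viii): m ∈ P.
Suppose k ∉ P: no assignment then satisfies all the clues, so k ∈ P.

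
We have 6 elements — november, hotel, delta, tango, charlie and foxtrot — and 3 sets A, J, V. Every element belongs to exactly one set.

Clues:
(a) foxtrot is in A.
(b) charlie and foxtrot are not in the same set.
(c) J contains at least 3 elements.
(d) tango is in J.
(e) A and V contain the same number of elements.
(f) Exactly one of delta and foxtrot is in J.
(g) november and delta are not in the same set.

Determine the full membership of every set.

A = {foxtrot}; J = {charlie, delta, hotel, tango}; V = {november}

From (a): foxtrot ∈ A.
From (d): tango ∈ J.
(b): charlie ∉ A.
(f) (exactly one): delta ∈ J.
(g): november ∉ J.
Suppose november ∈ A: no assignment then satisfies all the clues, so november ∉ A.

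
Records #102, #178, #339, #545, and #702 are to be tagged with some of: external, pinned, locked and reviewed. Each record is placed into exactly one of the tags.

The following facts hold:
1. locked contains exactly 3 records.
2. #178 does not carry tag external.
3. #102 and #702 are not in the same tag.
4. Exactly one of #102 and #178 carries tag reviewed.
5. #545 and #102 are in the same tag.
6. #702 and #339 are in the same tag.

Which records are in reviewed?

reviewed = {#102, #545}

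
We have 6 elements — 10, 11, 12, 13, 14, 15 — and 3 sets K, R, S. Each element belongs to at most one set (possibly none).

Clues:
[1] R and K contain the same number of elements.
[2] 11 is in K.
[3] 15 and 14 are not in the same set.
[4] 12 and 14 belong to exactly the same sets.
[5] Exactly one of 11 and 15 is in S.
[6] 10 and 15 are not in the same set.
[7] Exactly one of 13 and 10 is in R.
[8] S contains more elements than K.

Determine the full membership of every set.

From (2): 11 ∈ K.
(5) (exactly one): 15 ∈ S.
(6): 10 ∉ S.
(3): 14 ∉ S.
(4): 12 matches 14: 12 ∉ S.
Suppose 10 ∈ K: no assignment then satisfies all the clues, so 10 ∉ K.

K = {11}; R = {10}; S = {13, 15}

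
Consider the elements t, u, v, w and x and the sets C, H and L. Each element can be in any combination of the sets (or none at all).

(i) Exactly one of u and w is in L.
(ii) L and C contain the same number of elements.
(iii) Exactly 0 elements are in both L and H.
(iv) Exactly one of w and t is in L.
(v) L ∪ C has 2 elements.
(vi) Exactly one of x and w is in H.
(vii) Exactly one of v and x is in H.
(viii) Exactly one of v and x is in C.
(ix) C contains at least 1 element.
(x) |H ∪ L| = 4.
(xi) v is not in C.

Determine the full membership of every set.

C = {x}; H = {t, u, x}; L = {w}

From (xi): v ∉ C.
(viii) (exactly one): x ∈ C.
Suppose t ∈ C: no assignment then satisfies all the clues, so t ∉ C.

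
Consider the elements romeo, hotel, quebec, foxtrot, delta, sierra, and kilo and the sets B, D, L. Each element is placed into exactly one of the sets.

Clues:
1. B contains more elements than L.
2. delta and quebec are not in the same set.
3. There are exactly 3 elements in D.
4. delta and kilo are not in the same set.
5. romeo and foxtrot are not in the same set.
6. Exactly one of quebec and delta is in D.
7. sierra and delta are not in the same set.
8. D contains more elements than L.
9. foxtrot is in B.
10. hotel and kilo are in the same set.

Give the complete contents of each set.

B = {foxtrot, hotel, kilo}; D = {quebec, romeo, sierra}; L = {delta}

From (9): foxtrot ∈ B.
(5): romeo ∉ B.
Suppose romeo ∉ D: no assignment then satisfies all the clues, so romeo ∈ D.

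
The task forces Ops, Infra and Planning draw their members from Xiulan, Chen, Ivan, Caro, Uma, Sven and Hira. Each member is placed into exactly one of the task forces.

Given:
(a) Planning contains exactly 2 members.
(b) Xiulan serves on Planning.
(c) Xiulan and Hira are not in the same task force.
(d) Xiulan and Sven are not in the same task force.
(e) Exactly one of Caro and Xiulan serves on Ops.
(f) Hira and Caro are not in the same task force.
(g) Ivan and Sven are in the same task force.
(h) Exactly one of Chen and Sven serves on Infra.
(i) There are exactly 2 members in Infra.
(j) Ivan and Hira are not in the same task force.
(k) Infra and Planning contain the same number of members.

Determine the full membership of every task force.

From (b): Xiulan ∈ Planning.
(c): Hira ∉ Planning.
(d): Sven ∉ Planning.
(e) (exactly one): Caro ∈ Ops.
(f): Hira ∉ Ops.
(g): Ivan matches Sven: Ivan ∉ Planning.
Only one task force left: Hira ∈ Infra.
(j): Ivan ∉ Infra.
Only one task force left: Ivan ∈ Ops.
(g): Sven matches Ivan: Sven ∈ Ops.
(h) (exactly one): Chen ∈ Infra.
(a): only 2 candidates remain for Planning, so all are in.

Ops = {Caro, Ivan, Sven}; Infra = {Chen, Hira}; Planning = {Uma, Xiulan}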